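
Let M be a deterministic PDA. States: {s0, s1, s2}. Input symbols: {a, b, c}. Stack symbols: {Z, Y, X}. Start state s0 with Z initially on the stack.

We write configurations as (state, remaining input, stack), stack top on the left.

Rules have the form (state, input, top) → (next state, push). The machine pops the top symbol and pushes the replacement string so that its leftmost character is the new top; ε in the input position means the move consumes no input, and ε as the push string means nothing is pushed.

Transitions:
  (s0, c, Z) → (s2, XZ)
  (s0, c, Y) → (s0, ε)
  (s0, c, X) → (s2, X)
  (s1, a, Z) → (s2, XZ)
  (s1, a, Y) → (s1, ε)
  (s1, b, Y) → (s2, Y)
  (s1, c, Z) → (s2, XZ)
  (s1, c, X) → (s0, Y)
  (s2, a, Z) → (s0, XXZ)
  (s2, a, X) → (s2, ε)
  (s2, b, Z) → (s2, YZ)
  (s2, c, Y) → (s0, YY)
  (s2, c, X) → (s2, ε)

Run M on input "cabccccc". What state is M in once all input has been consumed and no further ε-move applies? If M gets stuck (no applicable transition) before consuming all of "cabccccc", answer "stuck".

s2

(s0, cabccccc, Z)
  read c, top Z: go to s2, push XZ → (s2, abccccc, XZ)
  read a, top X: go to s2, push ε → (s2, bccccc, Z)
  read b, top Z: go to s2, push YZ → (s2, ccccc, YZ)
  read c, top Y: go to s0, push YY → (s0, cccc, YYZ)
  read c, top Y: go to s0, push ε → (s0, ccc, YZ)
  read c, top Y: go to s0, push ε → (s0, cc, Z)
  read c, top Z: go to s2, push XZ → (s2, c, XZ)
  read c, top X: go to s2, push ε → (s2, ε, Z)
All input consumed; M is in state s2.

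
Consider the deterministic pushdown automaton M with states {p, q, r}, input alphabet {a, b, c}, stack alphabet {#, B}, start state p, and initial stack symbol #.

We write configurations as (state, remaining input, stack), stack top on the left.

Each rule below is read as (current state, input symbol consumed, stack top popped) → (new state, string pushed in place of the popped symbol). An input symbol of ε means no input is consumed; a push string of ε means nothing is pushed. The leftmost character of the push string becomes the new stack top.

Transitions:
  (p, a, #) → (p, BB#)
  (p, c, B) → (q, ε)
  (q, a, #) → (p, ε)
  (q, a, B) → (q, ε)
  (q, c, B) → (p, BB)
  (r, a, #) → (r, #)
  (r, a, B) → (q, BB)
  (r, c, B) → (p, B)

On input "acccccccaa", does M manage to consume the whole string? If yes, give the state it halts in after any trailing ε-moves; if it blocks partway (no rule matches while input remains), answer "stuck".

(p, acccccccaa, #) ⊢ (p, cccccccaa, BB#) ⊢ (q, ccccccaa, B#) ⊢ (p, cccccaa, BB#) ⊢ (q, ccccaa, B#) ⊢ (p, cccaa, BB#) ⊢ (q, ccaa, B#) ⊢ (p, caa, BB#) ⊢ (q, aa, B#) ⊢ (q, a, #) ⊢ (p, ε, ε)
All input consumed; M is in state p.

p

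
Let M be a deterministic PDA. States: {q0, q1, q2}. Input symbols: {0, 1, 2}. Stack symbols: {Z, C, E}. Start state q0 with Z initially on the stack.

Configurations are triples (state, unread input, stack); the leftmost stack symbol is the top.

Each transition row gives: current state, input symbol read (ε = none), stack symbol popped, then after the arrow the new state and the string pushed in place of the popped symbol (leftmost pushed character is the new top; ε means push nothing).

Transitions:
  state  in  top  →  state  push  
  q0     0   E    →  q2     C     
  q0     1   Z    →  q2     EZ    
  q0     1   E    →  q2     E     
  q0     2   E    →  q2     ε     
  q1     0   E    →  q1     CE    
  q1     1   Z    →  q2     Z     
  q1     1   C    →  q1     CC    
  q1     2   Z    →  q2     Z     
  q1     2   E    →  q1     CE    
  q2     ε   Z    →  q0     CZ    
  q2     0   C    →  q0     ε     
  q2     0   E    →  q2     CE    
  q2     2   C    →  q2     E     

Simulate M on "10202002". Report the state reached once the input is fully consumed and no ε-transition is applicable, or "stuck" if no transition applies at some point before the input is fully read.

(q0, 10202002, Z) ⊢ (q2, 0202002, EZ) ⊢ (q2, 202002, CEZ) ⊢ (q2, 02002, EEZ) ⊢ (q2, 2002, CEEZ) ⊢ (q2, 002, EEEZ) ⊢ (q2, 02, CEEEZ) ⊢ (q0, 2, EEEZ) ⊢ (q2, ε, EEZ)
All input consumed; M is in state q2.

q2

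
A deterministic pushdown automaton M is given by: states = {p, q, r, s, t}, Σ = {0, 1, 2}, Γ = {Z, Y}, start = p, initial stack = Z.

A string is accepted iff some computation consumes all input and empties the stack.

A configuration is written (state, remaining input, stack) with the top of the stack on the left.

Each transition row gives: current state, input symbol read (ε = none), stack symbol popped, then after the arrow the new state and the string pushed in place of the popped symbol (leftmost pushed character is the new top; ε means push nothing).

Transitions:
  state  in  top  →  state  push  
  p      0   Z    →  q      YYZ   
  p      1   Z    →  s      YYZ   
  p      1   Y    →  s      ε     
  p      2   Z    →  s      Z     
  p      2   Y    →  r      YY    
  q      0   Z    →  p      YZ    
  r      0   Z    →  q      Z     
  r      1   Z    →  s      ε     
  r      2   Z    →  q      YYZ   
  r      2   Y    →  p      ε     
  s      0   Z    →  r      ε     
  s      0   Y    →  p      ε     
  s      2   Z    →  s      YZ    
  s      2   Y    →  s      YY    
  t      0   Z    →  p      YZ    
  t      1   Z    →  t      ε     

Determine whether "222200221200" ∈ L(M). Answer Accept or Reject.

Reject

(p, 222200221200, Z) ⊢ (s, 22200221200, Z) ⊢ (s, 2200221200, YZ) ⊢ (s, 200221200, YYZ) ⊢ (s, 00221200, YYYZ) ⊢ (p, 0221200, YYZ)
No transition applies at (p, 0221200, YYZ); input not fully consumed.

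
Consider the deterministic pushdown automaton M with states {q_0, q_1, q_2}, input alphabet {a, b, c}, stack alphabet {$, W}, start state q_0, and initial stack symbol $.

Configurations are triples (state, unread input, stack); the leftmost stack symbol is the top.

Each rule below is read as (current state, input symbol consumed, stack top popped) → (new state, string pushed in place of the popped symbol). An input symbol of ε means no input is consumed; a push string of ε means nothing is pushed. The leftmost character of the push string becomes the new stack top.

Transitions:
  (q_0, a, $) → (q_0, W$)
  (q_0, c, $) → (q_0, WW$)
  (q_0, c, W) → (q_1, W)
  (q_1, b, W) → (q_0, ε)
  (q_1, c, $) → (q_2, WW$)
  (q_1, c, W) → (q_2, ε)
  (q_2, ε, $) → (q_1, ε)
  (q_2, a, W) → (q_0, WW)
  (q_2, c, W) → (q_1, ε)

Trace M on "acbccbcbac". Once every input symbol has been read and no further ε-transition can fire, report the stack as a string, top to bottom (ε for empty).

(q_0, acbccbcbac, $)
  read a, top $: go to q_0, push W$ → (q_0, cbccbcbac, W$)
  read c, top W: go to q_1, push W → (q_1, bccbcbac, W$)
  read b, top W: go to q_0, push ε → (q_0, ccbcbac, $)
  read c, top $: go to q_0, push WW$ → (q_0, cbcbac, WW$)
  read c, top W: go to q_1, push W → (q_1, bcbac, WW$)
  read b, top W: go to q_0, push ε → (q_0, cbac, W$)
  read c, top W: go to q_1, push W → (q_1, bac, W$)
  read b, top W: go to q_0, push ε → (q_0, ac, $)
  read a, top $: go to q_0, push W$ → (q_0, c, W$)
  read c, top W: go to q_1, push W → (q_1, ε, W$)
All input consumed in state q_1 with stack W$.

W$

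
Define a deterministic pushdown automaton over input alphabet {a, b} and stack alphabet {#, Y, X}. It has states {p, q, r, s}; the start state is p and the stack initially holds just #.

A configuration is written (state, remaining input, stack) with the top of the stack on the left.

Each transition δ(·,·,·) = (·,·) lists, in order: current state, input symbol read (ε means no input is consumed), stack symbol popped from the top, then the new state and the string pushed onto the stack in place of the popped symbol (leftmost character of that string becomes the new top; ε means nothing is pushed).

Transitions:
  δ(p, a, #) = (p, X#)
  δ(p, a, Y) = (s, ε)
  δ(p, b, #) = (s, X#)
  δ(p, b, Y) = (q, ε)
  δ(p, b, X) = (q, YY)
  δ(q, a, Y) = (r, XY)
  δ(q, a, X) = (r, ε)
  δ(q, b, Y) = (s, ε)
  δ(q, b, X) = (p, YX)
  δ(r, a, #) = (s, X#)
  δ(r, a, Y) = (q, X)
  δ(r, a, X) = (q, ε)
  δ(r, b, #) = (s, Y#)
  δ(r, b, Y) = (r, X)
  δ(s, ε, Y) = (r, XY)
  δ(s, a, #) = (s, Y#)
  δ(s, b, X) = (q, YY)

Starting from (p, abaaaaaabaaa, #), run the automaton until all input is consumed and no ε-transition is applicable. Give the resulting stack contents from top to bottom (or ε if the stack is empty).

(p, abaaaaaabaaa, #) ⊢ (p, baaaaaabaaa, X#) ⊢ (q, aaaaaabaaa, YY#) ⊢ (r, aaaaabaaa, XYY#) ⊢ (q, aaaabaaa, YY#) ⊢ (r, aaabaaa, XYY#) ⊢ (q, aabaaa, YY#) ⊢ (r, abaaa, XYY#) ⊢ (q, baaa, YY#) ⊢ (s, aaa, Y#) ⊢ (r, aaa, XY#) ⊢ (q, aa, Y#) ⊢ (r, a, XY#) ⊢ (q, ε, Y#)
All input consumed in state q with stack Y#.

Y#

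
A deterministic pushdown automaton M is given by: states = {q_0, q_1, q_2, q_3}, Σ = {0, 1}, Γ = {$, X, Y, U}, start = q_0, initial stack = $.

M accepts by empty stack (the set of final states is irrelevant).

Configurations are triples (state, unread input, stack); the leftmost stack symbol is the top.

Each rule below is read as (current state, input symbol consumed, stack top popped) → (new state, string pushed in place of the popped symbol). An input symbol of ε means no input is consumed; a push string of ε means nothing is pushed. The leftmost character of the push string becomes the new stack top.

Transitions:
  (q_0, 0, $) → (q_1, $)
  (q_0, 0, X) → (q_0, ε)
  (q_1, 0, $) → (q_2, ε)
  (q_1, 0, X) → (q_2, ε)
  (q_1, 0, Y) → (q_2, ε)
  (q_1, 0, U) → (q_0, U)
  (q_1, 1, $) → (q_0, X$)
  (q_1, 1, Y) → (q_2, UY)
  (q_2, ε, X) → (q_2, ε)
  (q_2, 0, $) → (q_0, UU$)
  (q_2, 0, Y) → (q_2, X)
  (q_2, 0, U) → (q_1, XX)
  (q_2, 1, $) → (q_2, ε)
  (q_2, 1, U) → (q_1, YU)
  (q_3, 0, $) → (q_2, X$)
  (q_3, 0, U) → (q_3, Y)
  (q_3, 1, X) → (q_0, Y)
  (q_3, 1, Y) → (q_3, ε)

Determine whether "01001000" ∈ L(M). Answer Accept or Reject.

Accept

(q_0, 01001000, $) ⊢ (q_1, 1001000, $) ⊢ (q_0, 001000, X$) ⊢ (q_0, 01000, $) ⊢ (q_1, 1000, $) ⊢ (q_0, 000, X$) ⊢ (q_0, 00, $) ⊢ (q_1, 0, $) ⊢ (q_2, ε, ε)
All input consumed and the stack is empty.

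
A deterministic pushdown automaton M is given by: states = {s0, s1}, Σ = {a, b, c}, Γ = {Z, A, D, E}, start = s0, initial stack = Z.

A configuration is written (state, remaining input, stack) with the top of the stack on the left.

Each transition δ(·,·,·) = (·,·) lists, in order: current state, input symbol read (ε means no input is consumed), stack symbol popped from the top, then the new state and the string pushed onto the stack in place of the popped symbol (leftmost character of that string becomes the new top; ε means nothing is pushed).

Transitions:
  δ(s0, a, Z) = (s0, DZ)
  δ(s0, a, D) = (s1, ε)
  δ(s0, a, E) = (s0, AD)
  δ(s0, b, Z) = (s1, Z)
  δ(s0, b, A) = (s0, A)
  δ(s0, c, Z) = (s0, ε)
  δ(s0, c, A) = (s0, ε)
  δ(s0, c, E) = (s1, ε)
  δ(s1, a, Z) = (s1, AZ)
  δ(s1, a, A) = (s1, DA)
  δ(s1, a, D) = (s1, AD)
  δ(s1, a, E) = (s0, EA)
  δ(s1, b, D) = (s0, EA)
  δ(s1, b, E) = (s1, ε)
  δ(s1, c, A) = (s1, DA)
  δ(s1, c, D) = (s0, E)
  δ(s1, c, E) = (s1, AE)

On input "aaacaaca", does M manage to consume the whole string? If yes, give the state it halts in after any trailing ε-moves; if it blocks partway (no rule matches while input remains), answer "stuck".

s0

(s0, aaacaaca, Z)
  read a, top Z: go to s0, push DZ → (s0, aacaaca, DZ)
  read a, top D: go to s1, push ε → (s1, acaaca, Z)
  read a, top Z: go to s1, push AZ → (s1, caaca, AZ)
  read c, top A: go to s1, push DA → (s1, aaca, DAZ)
  read a, top D: go to s1, push AD → (s1, aca, ADAZ)
  read a, top A: go to s1, push DA → (s1, ca, DADAZ)
  read c, top D: go to s0, push E → (s0, a, EADAZ)
  read a, top E: go to s0, push AD → (s0, ε, ADADAZ)
All input consumed; M is in state s0.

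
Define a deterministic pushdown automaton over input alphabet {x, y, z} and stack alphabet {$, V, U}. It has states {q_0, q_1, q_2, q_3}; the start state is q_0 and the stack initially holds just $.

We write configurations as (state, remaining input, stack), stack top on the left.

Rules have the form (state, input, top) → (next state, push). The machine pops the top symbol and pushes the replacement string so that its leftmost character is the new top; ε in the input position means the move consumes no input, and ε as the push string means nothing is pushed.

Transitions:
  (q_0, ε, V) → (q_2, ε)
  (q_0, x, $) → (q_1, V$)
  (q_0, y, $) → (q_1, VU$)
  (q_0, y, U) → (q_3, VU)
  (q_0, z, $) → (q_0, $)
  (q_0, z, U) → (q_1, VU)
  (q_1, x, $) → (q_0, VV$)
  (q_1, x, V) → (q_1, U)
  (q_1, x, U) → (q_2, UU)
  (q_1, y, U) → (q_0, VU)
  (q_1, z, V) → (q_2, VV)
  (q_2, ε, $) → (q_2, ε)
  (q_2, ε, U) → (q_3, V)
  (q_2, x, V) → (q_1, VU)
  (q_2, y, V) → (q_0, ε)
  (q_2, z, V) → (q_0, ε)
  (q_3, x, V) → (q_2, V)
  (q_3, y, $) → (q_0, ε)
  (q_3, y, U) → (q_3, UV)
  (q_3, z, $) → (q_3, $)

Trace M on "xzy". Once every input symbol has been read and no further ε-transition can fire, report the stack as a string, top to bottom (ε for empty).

ε

(q_0, xzy, $)
  read x, top $: go to q_1, push V$ → (q_1, zy, V$)
  read z, top V: go to q_2, push VV → (q_2, y, VV$)
  read y, top V: go to q_0, push ε → (q_0, ε, V$)
  ε-move, top V: go to q_2, push ε → (q_2, ε, $)
  ε-move, top $: go to q_2, push ε → (q_2, ε, ε)
All input consumed in state q_2 with stack ε.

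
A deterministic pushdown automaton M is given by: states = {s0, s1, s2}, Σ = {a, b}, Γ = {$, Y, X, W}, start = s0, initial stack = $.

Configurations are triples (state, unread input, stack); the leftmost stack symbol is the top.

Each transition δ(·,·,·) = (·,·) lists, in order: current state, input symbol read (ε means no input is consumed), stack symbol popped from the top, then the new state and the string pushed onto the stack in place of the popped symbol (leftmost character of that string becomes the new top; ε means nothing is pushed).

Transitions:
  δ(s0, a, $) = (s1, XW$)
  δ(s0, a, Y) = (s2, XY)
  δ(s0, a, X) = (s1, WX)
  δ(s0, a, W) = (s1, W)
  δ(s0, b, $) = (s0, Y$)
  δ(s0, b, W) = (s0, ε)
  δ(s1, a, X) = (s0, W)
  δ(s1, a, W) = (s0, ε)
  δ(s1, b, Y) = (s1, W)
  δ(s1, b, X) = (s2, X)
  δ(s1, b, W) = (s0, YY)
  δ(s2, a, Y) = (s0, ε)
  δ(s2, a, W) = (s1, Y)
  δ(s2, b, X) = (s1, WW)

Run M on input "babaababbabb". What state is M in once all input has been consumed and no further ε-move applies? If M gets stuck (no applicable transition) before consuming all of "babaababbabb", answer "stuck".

s0

(s0, babaababbabb, $)
  read b, top $: go to s0, push Y$ → (s0, abaababbabb, Y$)
  read a, top Y: go to s2, push XY → (s2, baababbabb, XY$)
  read b, top X: go to s1, push WW → (s1, aababbabb, WWY$)
  read a, top W: go to s0, push ε → (s0, ababbabb, WY$)
  read a, top W: go to s1, push W → (s1, babbabb, WY$)
  read b, top W: go to s0, push YY → (s0, abbabb, YYY$)
  read a, top Y: go to s2, push XY → (s2, bbabb, XYYY$)
  read b, top X: go to s1, push WW → (s1, babb, WWYYY$)
  read b, top W: go to s0, push YY → (s0, abb, YYWYYY$)
  read a, top Y: go to s2, push XY → (s2, bb, XYYWYYY$)
  read b, top X: go to s1, push WW → (s1, b, WWYYWYYY$)
  read b, top W: go to s0, push YY → (s0, ε, YYWYYWYYY$)
All input consumed; M is in state s0.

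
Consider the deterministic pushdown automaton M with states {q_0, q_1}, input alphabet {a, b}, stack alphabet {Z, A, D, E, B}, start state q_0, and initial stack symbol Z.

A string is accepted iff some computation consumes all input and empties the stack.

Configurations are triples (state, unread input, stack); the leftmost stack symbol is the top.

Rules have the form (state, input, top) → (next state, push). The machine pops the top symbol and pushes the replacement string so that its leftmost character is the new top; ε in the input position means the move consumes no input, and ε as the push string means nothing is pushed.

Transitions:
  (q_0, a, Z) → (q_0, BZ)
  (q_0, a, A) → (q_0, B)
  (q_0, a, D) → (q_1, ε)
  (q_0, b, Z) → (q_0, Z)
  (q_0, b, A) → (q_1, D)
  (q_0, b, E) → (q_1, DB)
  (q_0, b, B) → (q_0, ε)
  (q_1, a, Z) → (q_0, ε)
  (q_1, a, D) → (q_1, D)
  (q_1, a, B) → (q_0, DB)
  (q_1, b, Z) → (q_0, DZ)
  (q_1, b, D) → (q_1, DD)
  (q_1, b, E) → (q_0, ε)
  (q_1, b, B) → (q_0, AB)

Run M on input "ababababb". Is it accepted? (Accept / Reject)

Reject

(q_0, ababababb, Z)
  read a, top Z: go to q_0, push BZ → (q_0, babababb, BZ)
  read b, top B: go to q_0, push ε → (q_0, abababb, Z)
  read a, top Z: go to q_0, push BZ → (q_0, bababb, BZ)
  read b, top B: go to q_0, push ε → (q_0, ababb, Z)
  read a, top Z: go to q_0, push BZ → (q_0, babb, BZ)
  read b, top B: go to q_0, push ε → (q_0, abb, Z)
  read a, top Z: go to q_0, push BZ → (q_0, bb, BZ)
  read b, top B: go to q_0, push ε → (q_0, b, Z)
  read b, top Z: go to q_0, push Z → (q_0, ε, Z)
All input consumed; stack is Z, not empty, and no further ε-move applies.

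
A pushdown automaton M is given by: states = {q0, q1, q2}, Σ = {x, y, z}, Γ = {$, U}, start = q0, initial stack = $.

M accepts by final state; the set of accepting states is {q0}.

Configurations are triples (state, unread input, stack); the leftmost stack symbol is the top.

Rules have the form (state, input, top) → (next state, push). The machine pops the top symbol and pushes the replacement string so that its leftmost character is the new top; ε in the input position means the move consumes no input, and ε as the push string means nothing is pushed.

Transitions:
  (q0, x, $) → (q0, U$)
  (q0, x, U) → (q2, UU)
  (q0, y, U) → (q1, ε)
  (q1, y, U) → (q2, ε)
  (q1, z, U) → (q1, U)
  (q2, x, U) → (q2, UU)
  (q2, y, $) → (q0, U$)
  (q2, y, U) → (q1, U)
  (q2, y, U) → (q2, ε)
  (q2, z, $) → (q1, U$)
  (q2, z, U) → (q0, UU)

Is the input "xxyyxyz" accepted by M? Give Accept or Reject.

One accepting computation: (q0, xxyyxyz, $) ⊢ (q0, xyyxyz, U$) ⊢ (q2, yyxyz, UU$) ⊢ (q1, yxyz, UU$) ⊢ (q2, xyz, U$) ⊢ (q2, yz, UU$) ⊢ (q2, z, U$) ⊢ (q0, ε, UU$)
All input consumed and state q0 ∈ F.

Accept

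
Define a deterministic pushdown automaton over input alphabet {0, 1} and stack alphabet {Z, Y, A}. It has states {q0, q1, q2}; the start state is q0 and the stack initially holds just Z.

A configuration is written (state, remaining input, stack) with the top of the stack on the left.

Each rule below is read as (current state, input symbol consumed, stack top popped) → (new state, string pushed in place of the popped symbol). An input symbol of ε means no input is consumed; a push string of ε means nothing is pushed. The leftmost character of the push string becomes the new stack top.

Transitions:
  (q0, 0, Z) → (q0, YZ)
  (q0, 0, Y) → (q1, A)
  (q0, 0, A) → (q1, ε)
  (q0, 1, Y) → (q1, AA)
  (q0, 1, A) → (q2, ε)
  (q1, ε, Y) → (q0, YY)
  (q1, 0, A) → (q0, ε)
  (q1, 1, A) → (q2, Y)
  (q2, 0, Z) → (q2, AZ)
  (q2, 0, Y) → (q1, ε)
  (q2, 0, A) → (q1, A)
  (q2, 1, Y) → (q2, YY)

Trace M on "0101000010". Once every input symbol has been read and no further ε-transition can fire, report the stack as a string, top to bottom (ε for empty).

(q0, 0101000010, Z)
  read 0, top Z: go to q0, push YZ → (q0, 101000010, YZ)
  read 1, top Y: go to q1, push AA → (q1, 01000010, AAZ)
  read 0, top A: go to q0, push ε → (q0, 1000010, AZ)
  read 1, top A: go to q2, push ε → (q2, 000010, Z)
  read 0, top Z: go to q2, push AZ → (q2, 00010, AZ)
  read 0, top A: go to q1, push A → (q1, 0010, AZ)
  read 0, top A: go to q0, push ε → (q0, 010, Z)
  read 0, top Z: go to q0, push YZ → (q0, 10, YZ)
  read 1, top Y: go to q1, push AA → (q1, 0, AAZ)
  read 0, top A: go to q0, push ε → (q0, ε, AZ)
All input consumed in state q0 with stack AZ.

AZ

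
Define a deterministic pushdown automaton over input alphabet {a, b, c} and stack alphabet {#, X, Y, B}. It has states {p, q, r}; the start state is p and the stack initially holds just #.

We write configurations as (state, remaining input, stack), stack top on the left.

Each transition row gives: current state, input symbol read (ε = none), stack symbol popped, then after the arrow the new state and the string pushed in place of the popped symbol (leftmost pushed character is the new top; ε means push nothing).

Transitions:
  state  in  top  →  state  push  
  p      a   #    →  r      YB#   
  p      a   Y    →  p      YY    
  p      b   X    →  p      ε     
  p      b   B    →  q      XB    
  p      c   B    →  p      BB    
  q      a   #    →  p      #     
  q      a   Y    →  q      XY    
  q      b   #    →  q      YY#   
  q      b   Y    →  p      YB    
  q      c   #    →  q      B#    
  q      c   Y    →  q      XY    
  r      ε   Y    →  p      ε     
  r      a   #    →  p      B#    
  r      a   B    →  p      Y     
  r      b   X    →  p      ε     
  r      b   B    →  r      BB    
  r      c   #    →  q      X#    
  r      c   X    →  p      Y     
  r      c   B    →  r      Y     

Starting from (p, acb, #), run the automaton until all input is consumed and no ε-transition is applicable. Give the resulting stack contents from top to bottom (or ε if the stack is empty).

(p, acb, #)
  read a, top #: go to r, push YB# → (r, cb, YB#)
  ε-move, top Y: go to p, push ε → (p, cb, B#)
  read c, top B: go to p, push BB → (p, b, BB#)
  read b, top B: go to q, push XB → (q, ε, XBB#)
All input consumed in state q with stack XBB#.

XBB#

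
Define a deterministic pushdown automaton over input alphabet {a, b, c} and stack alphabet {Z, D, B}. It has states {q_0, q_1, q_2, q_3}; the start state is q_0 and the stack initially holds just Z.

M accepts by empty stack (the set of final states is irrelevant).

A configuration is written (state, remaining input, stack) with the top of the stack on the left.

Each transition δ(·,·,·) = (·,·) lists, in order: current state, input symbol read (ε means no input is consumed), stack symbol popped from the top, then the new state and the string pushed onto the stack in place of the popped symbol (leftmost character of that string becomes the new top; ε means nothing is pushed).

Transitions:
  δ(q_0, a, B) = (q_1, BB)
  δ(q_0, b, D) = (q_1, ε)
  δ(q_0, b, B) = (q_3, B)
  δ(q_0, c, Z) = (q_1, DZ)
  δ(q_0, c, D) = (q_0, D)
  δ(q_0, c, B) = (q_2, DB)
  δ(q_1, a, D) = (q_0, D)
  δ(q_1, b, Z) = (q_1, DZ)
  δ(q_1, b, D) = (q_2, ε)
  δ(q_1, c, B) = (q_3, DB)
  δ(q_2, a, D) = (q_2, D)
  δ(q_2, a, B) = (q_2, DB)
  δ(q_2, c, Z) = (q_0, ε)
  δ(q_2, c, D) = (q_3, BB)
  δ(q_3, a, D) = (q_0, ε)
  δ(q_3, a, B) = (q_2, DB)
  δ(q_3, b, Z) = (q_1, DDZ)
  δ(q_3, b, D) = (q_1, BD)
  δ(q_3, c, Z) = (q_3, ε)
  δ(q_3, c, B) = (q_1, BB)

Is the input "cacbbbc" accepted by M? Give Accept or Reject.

Accept

(q_0, cacbbbc, Z)
  read c, top Z: go to q_1, push DZ → (q_1, acbbbc, DZ)
  read a, top D: go to q_0, push D → (q_0, cbbbc, DZ)
  read c, top D: go to q_0, push D → (q_0, bbbc, DZ)
  read b, top D: go to q_1, push ε → (q_1, bbc, Z)
  read b, top Z: go to q_1, push DZ → (q_1, bc, DZ)
  read b, top D: go to q_2, push ε → (q_2, c, Z)
  read c, top Z: go to q_0, push ε → (q_0, ε, ε)
All input consumed and the stack is empty.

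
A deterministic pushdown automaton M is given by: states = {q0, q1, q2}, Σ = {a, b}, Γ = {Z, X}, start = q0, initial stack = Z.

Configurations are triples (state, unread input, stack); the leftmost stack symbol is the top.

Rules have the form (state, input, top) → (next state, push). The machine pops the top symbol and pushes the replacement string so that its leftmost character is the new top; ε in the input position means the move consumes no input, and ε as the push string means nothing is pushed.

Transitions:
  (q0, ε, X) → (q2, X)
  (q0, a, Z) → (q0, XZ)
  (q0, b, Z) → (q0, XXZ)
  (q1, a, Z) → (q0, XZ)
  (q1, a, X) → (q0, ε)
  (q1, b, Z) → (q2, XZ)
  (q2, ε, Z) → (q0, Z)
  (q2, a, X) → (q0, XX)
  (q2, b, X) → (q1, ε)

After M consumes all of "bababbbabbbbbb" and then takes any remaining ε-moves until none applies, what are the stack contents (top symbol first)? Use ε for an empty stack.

(q0, bababbbabbbbbb, Z)
  read b, top Z: go to q0, push XXZ → (q0, ababbbabbbbbb, XXZ)
  ε-move, top X: go to q2, push X → (q2, ababbbabbbbbb, XXZ)
  read a, top X: go to q0, push XX → (q0, babbbabbbbbb, XXXZ)
  ε-move, top X: go to q2, push X → (q2, babbbabbbbbb, XXXZ)
  read b, top X: go to q1, push ε → (q1, abbbabbbbbb, XXZ)
  read a, top X: go to q0, push ε → (q0, bbbabbbbbb, XZ)
  ε-move, top X: go to q2, push X → (q2, bbbabbbbbb, XZ)
  read b, top X: go to q1, push ε → (q1, bbabbbbbb, Z)
  read b, top Z: go to q2, push XZ → (q2, babbbbbb, XZ)
  read b, top X: go to q1, push ε → (q1, abbbbbb, Z)
  read a, top Z: go to q0, push XZ → (q0, bbbbbb, XZ)
  ε-move, top X: go to q2, push X → (q2, bbbbbb, XZ)
  read b, top X: go to q1, push ε → (q1, bbbbb, Z)
  read b, top Z: go to q2, push XZ → (q2, bbbb, XZ)
  read b, top X: go to q1, push ε → (q1, bbb, Z)
  read b, top Z: go to q2, push XZ → (q2, bb, XZ)
  read b, top X: go to q1, push ε → (q1, b, Z)
  read b, top Z: go to q2, push XZ → (q2, ε, XZ)
All input consumed in state q2 with stack XZ.

XZ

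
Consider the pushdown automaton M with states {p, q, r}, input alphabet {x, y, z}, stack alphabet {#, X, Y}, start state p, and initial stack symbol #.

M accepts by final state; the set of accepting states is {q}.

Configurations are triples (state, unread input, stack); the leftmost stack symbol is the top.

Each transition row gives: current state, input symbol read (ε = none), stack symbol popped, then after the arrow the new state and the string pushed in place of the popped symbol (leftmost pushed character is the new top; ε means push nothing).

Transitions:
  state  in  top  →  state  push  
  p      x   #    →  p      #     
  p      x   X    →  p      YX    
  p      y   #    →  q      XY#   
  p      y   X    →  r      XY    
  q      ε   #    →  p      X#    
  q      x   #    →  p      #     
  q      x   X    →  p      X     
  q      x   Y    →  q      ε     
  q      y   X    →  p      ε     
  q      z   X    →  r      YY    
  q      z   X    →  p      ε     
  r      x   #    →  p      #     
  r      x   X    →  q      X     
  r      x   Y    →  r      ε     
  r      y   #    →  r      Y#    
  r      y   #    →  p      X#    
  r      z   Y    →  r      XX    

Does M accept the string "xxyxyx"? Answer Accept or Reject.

One accepting computation: (p, xxyxyx, #) ⊢ (p, xyxyx, #) ⊢ (p, yxyx, #) ⊢ (q, xyx, XY#) ⊢ (p, yx, XY#) ⊢ (r, x, XYY#) ⊢ (q, ε, XYY#)
All input consumed and state q ∈ F.

Accept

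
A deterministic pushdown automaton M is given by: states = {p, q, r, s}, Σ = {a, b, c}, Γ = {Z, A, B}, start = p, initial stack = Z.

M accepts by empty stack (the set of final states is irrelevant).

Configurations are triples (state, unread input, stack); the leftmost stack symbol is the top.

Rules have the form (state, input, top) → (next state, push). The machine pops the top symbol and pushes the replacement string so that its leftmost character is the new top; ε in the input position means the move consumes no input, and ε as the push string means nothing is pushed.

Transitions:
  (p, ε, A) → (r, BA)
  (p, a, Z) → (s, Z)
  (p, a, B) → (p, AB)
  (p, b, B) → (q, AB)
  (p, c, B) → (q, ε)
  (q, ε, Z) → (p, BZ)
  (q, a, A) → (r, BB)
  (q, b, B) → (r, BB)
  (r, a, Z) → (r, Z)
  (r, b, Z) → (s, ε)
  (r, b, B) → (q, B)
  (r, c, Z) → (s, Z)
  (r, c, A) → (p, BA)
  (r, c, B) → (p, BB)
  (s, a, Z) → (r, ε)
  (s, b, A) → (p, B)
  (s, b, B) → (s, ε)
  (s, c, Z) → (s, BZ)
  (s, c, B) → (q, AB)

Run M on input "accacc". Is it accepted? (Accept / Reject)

Reject

(p, accacc, Z)
  read a, top Z: go to s, push Z → (s, ccacc, Z)
  read c, top Z: go to s, push BZ → (s, cacc, BZ)
  read c, top B: go to q, push AB → (q, acc, ABZ)
  read a, top A: go to r, push BB → (r, cc, BBBZ)
  read c, top B: go to p, push BB → (p, c, BBBBZ)
  read c, top B: go to q, push ε → (q, ε, BBBZ)
All input consumed; stack is BBBZ, not empty, and no further ε-move applies.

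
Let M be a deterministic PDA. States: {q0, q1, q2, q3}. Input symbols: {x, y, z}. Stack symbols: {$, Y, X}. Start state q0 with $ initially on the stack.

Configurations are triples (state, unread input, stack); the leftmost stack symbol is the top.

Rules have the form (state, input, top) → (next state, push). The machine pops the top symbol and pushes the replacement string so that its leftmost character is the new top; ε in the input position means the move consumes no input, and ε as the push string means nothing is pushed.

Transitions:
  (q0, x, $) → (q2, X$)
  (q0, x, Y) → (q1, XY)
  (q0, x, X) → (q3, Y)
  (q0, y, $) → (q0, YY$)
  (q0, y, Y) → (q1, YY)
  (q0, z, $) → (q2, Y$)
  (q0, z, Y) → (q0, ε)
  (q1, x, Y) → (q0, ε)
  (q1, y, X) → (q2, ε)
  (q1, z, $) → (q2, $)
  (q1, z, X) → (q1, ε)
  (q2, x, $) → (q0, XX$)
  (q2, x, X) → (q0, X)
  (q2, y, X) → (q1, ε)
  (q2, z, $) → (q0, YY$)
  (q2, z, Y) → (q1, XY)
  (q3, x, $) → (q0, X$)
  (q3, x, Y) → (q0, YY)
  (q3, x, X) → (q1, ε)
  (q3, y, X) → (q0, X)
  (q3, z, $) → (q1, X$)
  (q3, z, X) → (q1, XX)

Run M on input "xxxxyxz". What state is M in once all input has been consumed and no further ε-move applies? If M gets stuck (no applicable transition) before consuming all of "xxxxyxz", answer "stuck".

(q0, xxxxyxz, $)
  read x, top $: go to q2, push X$ → (q2, xxxyxz, X$)
  read x, top X: go to q0, push X → (q0, xxyxz, X$)
  read x, top X: go to q3, push Y → (q3, xyxz, Y$)
  read x, top Y: go to q0, push YY → (q0, yxz, YY$)
  read y, top Y: go to q1, push YY → (q1, xz, YYY$)
  read x, top Y: go to q0, push ε → (q0, z, YY$)
  read z, top Y: go to q0, push ε → (q0, ε, Y$)
All input consumed; M is in state q0.

q0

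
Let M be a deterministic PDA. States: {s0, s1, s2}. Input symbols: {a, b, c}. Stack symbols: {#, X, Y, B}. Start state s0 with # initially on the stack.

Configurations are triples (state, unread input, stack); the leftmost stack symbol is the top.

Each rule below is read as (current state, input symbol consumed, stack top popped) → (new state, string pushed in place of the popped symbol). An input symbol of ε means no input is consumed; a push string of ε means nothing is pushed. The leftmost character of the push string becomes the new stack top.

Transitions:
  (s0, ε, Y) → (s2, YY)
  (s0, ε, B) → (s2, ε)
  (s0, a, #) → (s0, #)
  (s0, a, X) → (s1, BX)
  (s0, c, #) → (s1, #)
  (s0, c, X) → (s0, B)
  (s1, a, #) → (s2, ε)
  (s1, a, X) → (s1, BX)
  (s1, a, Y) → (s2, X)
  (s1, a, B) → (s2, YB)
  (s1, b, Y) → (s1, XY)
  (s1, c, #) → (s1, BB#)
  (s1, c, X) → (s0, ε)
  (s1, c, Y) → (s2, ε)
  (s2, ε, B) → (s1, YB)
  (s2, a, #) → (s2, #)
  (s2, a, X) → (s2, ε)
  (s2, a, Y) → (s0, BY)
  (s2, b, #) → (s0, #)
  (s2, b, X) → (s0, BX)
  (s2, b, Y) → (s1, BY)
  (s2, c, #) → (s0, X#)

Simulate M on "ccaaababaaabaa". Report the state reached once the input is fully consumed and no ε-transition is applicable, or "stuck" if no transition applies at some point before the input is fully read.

(s0, ccaaababaaabaa, #)
  read c, top #: go to s1, push # → (s1, caaababaaabaa, #)
  read c, top #: go to s1, push BB# → (s1, aaababaaabaa, BB#)
  read a, top B: go to s2, push YB → (s2, aababaaabaa, YBB#)
  read a, top Y: go to s0, push BY → (s0, ababaaabaa, BYBB#)
  ε-move, top B: go to s2, push ε → (s2, ababaaabaa, YBB#)
  read a, top Y: go to s0, push BY → (s0, babaaabaa, BYBB#)
  ε-move, top B: go to s2, push ε → (s2, babaaabaa, YBB#)
  read b, top Y: go to s1, push BY → (s1, abaaabaa, BYBB#)
  read a, top B: go to s2, push YB → (s2, baaabaa, YBYBB#)
  read b, top Y: go to s1, push BY → (s1, aaabaa, BYBYBB#)
  read a, top B: go to s2, push YB → (s2, aabaa, YBYBYBB#)
  read a, top Y: go to s0, push BY → (s0, abaa, BYBYBYBB#)
  ε-move, top B: go to s2, push ε → (s2, abaa, YBYBYBB#)
  read a, top Y: go to s0, push BY → (s0, baa, BYBYBYBB#)
  ε-move, top B: go to s2, push ε → (s2, baa, YBYBYBB#)
  read b, top Y: go to s1, push BY → (s1, aa, BYBYBYBB#)
  read a, top B: go to s2, push YB → (s2, a, YBYBYBYBB#)
  read a, top Y: go to s0, push BY → (s0, ε, BYBYBYBYBB#)
  ε-move, top B: go to s2, push ε → (s2, ε, YBYBYBYBB#)
All input consumed; M is in state s2.

s2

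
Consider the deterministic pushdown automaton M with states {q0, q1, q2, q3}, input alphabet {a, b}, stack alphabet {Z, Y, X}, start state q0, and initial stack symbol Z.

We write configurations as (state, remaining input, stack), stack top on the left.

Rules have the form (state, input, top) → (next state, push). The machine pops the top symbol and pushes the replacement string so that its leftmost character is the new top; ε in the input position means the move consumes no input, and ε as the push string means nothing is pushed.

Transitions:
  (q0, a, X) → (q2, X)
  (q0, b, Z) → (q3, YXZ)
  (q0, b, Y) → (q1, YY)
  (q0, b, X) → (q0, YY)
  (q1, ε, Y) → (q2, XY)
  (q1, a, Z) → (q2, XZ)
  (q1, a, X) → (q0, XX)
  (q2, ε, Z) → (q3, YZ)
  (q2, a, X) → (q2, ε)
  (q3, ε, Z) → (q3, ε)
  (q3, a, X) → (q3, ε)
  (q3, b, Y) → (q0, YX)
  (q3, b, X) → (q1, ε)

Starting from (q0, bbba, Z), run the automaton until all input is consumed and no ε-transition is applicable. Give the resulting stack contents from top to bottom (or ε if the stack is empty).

YYXXZ

(q0, bbba, Z) ⊢ (q3, bba, YXZ) ⊢ (q0, ba, YXXZ) ⊢ (q1, a, YYXXZ) ⊢ (q2, a, XYYXXZ) ⊢ (q2, ε, YYXXZ)
All input consumed in state q2 with stack YYXXZ.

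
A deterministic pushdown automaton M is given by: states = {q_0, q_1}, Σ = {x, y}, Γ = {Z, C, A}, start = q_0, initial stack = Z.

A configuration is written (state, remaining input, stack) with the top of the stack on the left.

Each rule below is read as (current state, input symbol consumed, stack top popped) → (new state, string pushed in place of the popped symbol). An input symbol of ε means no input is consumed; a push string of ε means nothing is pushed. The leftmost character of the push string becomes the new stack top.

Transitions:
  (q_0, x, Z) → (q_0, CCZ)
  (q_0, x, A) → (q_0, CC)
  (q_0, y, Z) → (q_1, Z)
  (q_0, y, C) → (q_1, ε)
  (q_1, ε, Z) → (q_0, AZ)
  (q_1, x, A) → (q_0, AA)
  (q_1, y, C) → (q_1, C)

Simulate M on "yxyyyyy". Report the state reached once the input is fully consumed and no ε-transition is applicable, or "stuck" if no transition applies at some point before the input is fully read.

q_1

(q_0, yxyyyyy, Z) ⊢ (q_1, xyyyyy, Z) ⊢ (q_0, xyyyyy, AZ) ⊢ (q_0, yyyyy, CCZ) ⊢ (q_1, yyyy, CZ) ⊢ (q_1, yyy, CZ) ⊢ (q_1, yy, CZ) ⊢ (q_1, y, CZ) ⊢ (q_1, ε, CZ)
All input consumed; M is in state q_1.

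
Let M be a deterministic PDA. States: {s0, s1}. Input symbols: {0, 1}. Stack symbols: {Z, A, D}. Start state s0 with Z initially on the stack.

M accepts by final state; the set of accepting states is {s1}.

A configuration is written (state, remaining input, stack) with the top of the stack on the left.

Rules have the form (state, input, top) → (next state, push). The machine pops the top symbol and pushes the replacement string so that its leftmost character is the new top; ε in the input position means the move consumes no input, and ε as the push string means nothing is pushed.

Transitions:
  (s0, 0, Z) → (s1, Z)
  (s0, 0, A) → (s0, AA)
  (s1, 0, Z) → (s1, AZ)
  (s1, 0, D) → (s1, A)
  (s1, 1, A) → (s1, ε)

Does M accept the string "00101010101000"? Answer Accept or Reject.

Reject

(s0, 00101010101000, Z)
  read 0, top Z: go to s1, push Z → (s1, 0101010101000, Z)
  read 0, top Z: go to s1, push AZ → (s1, 101010101000, AZ)
  read 1, top A: go to s1, push ε → (s1, 01010101000, Z)
  read 0, top Z: go to s1, push AZ → (s1, 1010101000, AZ)
  read 1, top A: go to s1, push ε → (s1, 010101000, Z)
  read 0, top Z: go to s1, push AZ → (s1, 10101000, AZ)
  read 1, top A: go to s1, push ε → (s1, 0101000, Z)
  read 0, top Z: go to s1, push AZ → (s1, 101000, AZ)
  read 1, top A: go to s1, push ε → (s1, 01000, Z)
  read 0, top Z: go to s1, push AZ → (s1, 1000, AZ)
  read 1, top A: go to s1, push ε → (s1, 000, Z)
  read 0, top Z: go to s1, push AZ → (s1, 00, AZ)
No transition applies at (s1, 00, AZ); input not fully consumed.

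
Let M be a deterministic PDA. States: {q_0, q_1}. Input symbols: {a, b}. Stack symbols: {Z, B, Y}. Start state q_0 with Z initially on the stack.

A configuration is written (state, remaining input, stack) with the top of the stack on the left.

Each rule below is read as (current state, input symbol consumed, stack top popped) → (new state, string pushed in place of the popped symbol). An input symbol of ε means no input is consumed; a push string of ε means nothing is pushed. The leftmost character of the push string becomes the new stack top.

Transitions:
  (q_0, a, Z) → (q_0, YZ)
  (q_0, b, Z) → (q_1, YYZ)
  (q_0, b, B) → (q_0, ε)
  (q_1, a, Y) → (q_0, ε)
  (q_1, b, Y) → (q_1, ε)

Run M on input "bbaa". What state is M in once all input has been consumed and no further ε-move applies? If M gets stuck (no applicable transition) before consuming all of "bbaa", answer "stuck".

(q_0, bbaa, Z) ⊢ (q_1, baa, YYZ) ⊢ (q_1, aa, YZ) ⊢ (q_0, a, Z) ⊢ (q_0, ε, YZ)
All input consumed; M is in state q_0.

q_0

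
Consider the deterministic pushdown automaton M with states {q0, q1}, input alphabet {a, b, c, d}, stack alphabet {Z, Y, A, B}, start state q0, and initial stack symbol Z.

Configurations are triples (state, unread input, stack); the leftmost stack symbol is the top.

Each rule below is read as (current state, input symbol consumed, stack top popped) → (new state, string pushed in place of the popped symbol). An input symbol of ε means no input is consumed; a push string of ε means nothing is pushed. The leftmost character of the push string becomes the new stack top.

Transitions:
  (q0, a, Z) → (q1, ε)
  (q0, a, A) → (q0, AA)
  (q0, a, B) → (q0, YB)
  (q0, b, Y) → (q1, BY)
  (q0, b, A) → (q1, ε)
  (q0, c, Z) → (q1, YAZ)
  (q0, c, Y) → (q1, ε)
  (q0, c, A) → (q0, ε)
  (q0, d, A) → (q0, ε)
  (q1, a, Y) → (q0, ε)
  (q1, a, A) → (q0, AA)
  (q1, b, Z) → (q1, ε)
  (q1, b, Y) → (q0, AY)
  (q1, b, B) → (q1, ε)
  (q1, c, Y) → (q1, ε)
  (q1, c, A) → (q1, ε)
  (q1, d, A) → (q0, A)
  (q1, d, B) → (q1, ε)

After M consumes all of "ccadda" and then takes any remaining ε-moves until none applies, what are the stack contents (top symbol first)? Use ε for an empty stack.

(q0, ccadda, Z)
  read c, top Z: go to q1, push YAZ → (q1, cadda, YAZ)
  read c, top Y: go to q1, push ε → (q1, adda, AZ)
  read a, top A: go to q0, push AA → (q0, dda, AAZ)
  read d, top A: go to q0, push ε → (q0, da, AZ)
  read d, top A: go to q0, push ε → (q0, a, Z)
  read a, top Z: go to q1, push ε → (q1, ε, ε)
All input consumed in state q1 with stack ε.

ε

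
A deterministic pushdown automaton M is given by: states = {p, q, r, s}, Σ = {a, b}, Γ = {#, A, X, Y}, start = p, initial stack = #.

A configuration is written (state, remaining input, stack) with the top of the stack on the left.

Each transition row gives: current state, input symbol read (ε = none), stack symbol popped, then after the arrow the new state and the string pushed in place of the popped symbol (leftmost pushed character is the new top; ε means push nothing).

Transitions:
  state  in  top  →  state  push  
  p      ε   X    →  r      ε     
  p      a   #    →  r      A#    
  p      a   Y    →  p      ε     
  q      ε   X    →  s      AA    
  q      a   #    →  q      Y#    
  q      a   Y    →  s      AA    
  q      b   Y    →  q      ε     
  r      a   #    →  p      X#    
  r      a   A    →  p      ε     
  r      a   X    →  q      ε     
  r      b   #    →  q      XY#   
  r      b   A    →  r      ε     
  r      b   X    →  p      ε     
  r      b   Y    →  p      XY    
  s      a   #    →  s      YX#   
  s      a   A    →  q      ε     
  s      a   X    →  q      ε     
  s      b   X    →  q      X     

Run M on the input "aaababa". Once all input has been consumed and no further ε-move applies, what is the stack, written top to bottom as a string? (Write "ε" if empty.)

(p, aaababa, #)
  read a, top #: go to r, push A# → (r, aababa, A#)
  read a, top A: go to p, push ε → (p, ababa, #)
  read a, top #: go to r, push A# → (r, baba, A#)
  read b, top A: go to r, push ε → (r, aba, #)
  read a, top #: go to p, push X# → (p, ba, X#)
  ε-move, top X: go to r, push ε → (r, ba, #)
  read b, top #: go to q, push XY# → (q, a, XY#)
  ε-move, top X: go to s, push AA → (s, a, AAY#)
  read a, top A: go to q, push ε → (q, ε, AY#)
All input consumed in state q with stack AY#.

AY#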